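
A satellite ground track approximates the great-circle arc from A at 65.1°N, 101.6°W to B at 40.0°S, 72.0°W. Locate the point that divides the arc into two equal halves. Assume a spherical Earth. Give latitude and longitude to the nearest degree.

≈ 13°N, 82°W

Convert each endpoint to a unit vector on the sphere (x = cos φ cos λ, y = cos φ sin λ, z = sin φ).
The central angle between the endpoints is δ = arccos(p₁·p₂) ≈ 1.878 rad (107.6°).
Interpolate at f = 1/2 with slerp weights a = sin((1−f)δ)/sin δ ≈ 0.847, b = sin(fδ)/sin δ ≈ 0.847.
p = a·p₁ + b·p₂ ≈ (0.129, -0.966, 0.224); φ = arcsin(p_z) ≈ 12.93°, λ = atan2(p_y, p_x) ≈ -82.41°.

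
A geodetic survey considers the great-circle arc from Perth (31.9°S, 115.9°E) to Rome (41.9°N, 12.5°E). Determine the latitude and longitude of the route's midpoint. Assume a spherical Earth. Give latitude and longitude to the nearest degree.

Write both endpoints as unit vectors p₁, p₂ with components (cos φ cos λ, cos φ sin λ, sin φ).
The central angle between the endpoints is δ = arccos(p₁·p₂) ≈ 2.094 rad (120.0°).
Interpolate at f = 1/2 with slerp weights a = sin((1−f)δ)/sin δ ≈ 0.999, b = sin(fδ)/sin δ ≈ 0.999.
p = a·p₁ + b·p₂ ≈ (0.356, 0.924, 0.139); φ = arcsin(p_z) ≈ 8.01°, λ = atan2(p_y, p_x) ≈ 68.95°.

≈ 8°N, 69°E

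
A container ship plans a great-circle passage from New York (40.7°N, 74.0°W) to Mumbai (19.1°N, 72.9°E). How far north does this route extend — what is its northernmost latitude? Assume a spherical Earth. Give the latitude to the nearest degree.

≈ 65°N

The great circle lies in the plane with unit normal n̂ = (p₁ × p₂)/|p₁ × p₂|.
Here n̂_z ≈ +0.424; the vertex latitude is φ_max = arccos|n̂_z| ≈ 64.9°.
Check via Clairaut: cos φ_max = |cos φ₁| · sin C = cos(40.7°)·sin(34.0°) ≈ 0.424, again giving ≈ 64.9°.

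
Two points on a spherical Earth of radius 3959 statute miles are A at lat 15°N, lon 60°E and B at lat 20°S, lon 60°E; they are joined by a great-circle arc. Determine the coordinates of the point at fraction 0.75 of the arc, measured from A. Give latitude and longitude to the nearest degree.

Write both endpoints as unit vectors p₁, p₂ with components (cos φ cos λ, cos φ sin λ, sin φ).
The central angle between the endpoints is δ = arccos(p₁·p₂) ≈ 0.611 rad (35.0°).
Interpolate at f = 0.75 with slerp weights a = sin((1−f)δ)/sin δ ≈ 0.265, b = sin(fδ)/sin δ ≈ 0.771.
p = a·p₁ + b·p₂ ≈ (0.490, 0.849, -0.195); φ = arcsin(p_z) ≈ -11.25°, λ = atan2(p_y, p_x) ≈ 60.00°.

≈ lat 11°S, lon 60°E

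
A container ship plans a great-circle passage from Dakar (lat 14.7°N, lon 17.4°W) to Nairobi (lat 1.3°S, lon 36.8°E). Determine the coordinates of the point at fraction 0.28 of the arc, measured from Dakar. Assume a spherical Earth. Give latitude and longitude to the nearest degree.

≈ lat 11°N, lon 2°W

Write both endpoints as unit vectors p₁, p₂ with components (cos φ cos λ, cos φ sin λ, sin φ).
The central angle between the endpoints is δ = arccos(p₁·p₂) ≈ 0.977 rad (56.0°).
Interpolate at f = 0.28 with slerp weights a = sin((1−f)δ)/sin δ ≈ 0.780, b = sin(fδ)/sin δ ≈ 0.326.
p = a·p₁ + b·p₂ ≈ (0.981, -0.031, 0.191); φ = arcsin(p_z) ≈ 10.99°, λ = atan2(p_y, p_x) ≈ -1.78°.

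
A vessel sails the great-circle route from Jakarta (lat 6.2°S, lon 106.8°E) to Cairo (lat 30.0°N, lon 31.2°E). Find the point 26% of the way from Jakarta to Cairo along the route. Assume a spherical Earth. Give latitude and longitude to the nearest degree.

≈ lat 5°N, lon 89°E

The haversine formula gives a central angle δ ≈ 1.410 rad (80.8°) between the endpoints.
Interpolate at f = 0.26 with slerp weights a = sin((1−f)δ)/sin δ ≈ 0.875, b = sin(fδ)/sin δ ≈ 0.363.
p = a·p₁ + b·p₂ ≈ (0.017, 0.996, 0.087); φ = arcsin(p_z) ≈ 4.99°, λ = atan2(p_y, p_x) ≈ 89.00°.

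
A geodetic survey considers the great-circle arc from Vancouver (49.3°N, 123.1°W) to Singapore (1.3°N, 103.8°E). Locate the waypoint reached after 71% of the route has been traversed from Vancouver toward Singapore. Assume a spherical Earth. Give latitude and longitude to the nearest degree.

Convert each endpoint to a unit vector on the sphere (x = cos φ cos λ, y = cos φ sin λ, z = sin φ).
The central angle between the endpoints is δ = arccos(p₁·p₂) ≈ 2.013 rad (115.4°).
Interpolate at f = 0.71 with slerp weights a = sin((1−f)δ)/sin δ ≈ 0.610, b = sin(fδ)/sin δ ≈ 1.096.
p = a·p₁ + b·p₂ ≈ (-0.479, 0.730, 0.487); φ = arcsin(p_z) ≈ 29.17°, λ = atan2(p_y, p_x) ≈ 123.23°.

≈ (29°N, 123°E)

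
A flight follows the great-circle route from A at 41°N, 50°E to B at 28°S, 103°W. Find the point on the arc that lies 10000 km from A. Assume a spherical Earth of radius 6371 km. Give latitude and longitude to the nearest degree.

≈ 16°N, 55°W

Write both endpoints as unit vectors p₁, p₂ with components (cos φ cos λ, cos φ sin λ, sin φ).
The central angle between the endpoints is δ = arccos(p₁·p₂) ≈ 2.695 rad (154.4°). The total great-circle distance is δ·R ≈ 2.695 × 6371 ≈ 17167 km, so the target fraction is f = 10000/17167 ≈ 0.583.
Interpolate at f ≈ 0.583 with slerp weights a = sin((1−f)δ)/sin δ ≈ 2.087, b = sin(fδ)/sin δ ≈ 2.313.
p = a·p₁ + b·p₂ ≈ (0.553, -0.783, 0.283); φ = arcsin(p_z) ≈ 16.46°, λ = atan2(p_y, p_x) ≈ -54.78°.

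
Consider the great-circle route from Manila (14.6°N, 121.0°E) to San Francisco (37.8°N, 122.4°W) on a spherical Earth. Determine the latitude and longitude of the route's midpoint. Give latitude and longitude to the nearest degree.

≈ (43°N, 170°E)

From cos δ = sin φ₁ sin φ₂ + cos φ₁ cos φ₂ cos Δλ, the central angle is δ ≈ 1.760 rad (100.8°).
Interpolate at f = 1/2 with slerp weights a = sin((1−f)δ)/sin δ ≈ 0.785, b = sin(fδ)/sin δ ≈ 0.785.
p = a·p₁ + b·p₂ ≈ (-0.723, 0.127, 0.679); φ = arcsin(p_z) ≈ 42.74°, λ = atan2(p_y, p_x) ≈ 170.01°.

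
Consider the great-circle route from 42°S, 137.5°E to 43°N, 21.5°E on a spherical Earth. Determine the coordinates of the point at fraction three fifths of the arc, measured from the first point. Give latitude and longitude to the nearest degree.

The haversine formula gives a central angle δ ≈ 2.339 rad (134.0°) between the endpoints.
Interpolate at f = 3/5 with slerp weights a = sin((1−f)δ)/sin δ ≈ 1.119, b = sin(fδ)/sin δ ≈ 1.371.
p = a·p₁ + b·p₂ ≈ (0.320, 0.929, 0.186); φ = arcsin(p_z) ≈ 10.72°, λ = atan2(p_y, p_x) ≈ 71.02°.

≈ 11°N, 71°E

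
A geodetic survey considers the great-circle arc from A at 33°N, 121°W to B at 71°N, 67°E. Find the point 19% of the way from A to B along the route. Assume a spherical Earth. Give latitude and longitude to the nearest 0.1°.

≈ 47.4°N, 122.0°W

Convert each endpoint to a unit vector on the sphere (x = cos φ cos λ, y = cos φ sin λ, z = sin φ).
The central angle between the endpoints is δ = arccos(p₁·p₂) ≈ 1.324 rad (75.8°).
Interpolate at f = 0.19 with slerp weights a = sin((1−f)δ)/sin δ ≈ 0.906, b = sin(fδ)/sin δ ≈ 0.257.
p = a·p₁ + b·p₂ ≈ (-0.359, -0.574, 0.736); φ = arcsin(p_z) ≈ 47.39°, λ = atan2(p_y, p_x) ≈ -121.98°.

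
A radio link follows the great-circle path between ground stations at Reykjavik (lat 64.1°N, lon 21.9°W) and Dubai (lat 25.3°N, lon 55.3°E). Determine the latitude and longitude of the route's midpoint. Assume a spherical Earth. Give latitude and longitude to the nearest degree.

≈ lat 51°N, lon 32°E

Write both endpoints as unit vectors p₁, p₂ with components (cos φ cos λ, cos φ sin λ, sin φ).
The central angle between the endpoints is δ = arccos(p₁·p₂) ≈ 1.079 rad (61.8°).
Interpolate at f = 1/2 with slerp weights a = sin((1−f)δ)/sin δ ≈ 0.583, b = sin(fδ)/sin δ ≈ 0.583.
p = a·p₁ + b·p₂ ≈ (0.536, 0.338, 0.773); φ = arcsin(p_z) ≈ 50.66°, λ = atan2(p_y, p_x) ≈ 32.25°.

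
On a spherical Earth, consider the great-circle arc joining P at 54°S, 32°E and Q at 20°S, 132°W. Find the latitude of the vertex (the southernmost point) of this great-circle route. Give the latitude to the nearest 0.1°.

The great circle lies in the plane with unit normal n̂ = (p₁ × p₂)/|p₁ × p₂|.
Here n̂_z ≈ -0.157; the vertex latitude is φ_max = arccos|n̂_z| ≈ 80.9°.
Check via Clairaut: cos φ_max = |cos φ₁| · sin C = cos(54.0°)·sin(164.5°) ≈ 0.157, again giving ≈ 80.9°.

≈ 80.9°S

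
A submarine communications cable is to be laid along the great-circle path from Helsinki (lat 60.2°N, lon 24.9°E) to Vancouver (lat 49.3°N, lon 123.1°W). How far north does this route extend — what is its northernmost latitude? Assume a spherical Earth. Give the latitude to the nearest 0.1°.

The great circle lies in the plane with unit normal n̂ = (p₁ × p₂)/|p₁ × p₂|.
Here n̂_z ≈ -0.186; the vertex latitude is φ_max = arccos|n̂_z| ≈ 79.3°.

≈ 79.3°N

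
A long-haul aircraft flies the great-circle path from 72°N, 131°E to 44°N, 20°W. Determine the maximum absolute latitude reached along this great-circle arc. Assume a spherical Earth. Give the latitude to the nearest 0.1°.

≈ 83.0°N

The great circle lies in the plane with unit normal n̂ = (p₁ × p₂)/|p₁ × p₂|.
Here n̂_z ≈ -0.122; the vertex latitude is φ_max = arccos|n̂_z| ≈ 83.0°.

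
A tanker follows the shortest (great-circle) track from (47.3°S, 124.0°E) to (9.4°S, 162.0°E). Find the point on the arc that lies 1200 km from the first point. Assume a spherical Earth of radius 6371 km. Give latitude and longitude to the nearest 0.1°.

From cos δ = sin φ₁ sin φ₂ + cos φ₁ cos φ₂ cos Δλ, the central angle is δ ≈ 0.867 rad (49.7°). The total great-circle distance is δ·R ≈ 0.867 × 6371 ≈ 5523 km, so the target fraction is f = 1200/5523 ≈ 0.217.
Interpolate at f ≈ 0.217 with slerp weights a = sin((1−f)δ)/sin δ ≈ 0.823, b = sin(fδ)/sin δ ≈ 0.246.
p = a·p₁ + b·p₂ ≈ (-0.543, 0.538, -0.645); φ = arcsin(p_z) ≈ -40.18°, λ = atan2(p_y, p_x) ≈ 135.26°.

≈ (40.2°S, 135.3°E)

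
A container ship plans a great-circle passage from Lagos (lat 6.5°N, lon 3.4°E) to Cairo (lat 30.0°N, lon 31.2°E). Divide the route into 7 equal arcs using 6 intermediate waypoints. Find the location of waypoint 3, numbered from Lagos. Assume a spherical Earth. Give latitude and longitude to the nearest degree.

From cos δ = sin φ₁ sin φ₂ + cos φ₁ cos φ₂ cos Δλ, the central angle is δ ≈ 0.613 rad (35.1°).
Interpolate at f = 3/7 with slerp weights a = sin((1−f)δ)/sin δ ≈ 0.597, b = sin(fδ)/sin δ ≈ 0.451.
p = a·p₁ + b·p₂ ≈ (0.926, 0.238, 0.293); φ = arcsin(p_z) ≈ 17.05°, λ = atan2(p_y, p_x) ≈ 14.39°.

≈ lat 17°N, lon 14°E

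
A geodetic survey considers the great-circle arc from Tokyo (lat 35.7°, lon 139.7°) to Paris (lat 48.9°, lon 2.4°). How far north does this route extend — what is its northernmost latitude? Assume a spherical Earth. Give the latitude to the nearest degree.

The great circle lies in the plane with unit normal n̂ = (p₁ × p₂)/|p₁ × p₂|.
Here n̂_z ≈ -0.362; the vertex latitude is φ_max = arccos|n̂_z| ≈ 68.7°.
Check via Clairaut: cos φ_max = |cos φ₁| · sin C = cos(35.7°)·sin(26.5°) ≈ 0.362, again giving ≈ 68.7°.

≈ 69°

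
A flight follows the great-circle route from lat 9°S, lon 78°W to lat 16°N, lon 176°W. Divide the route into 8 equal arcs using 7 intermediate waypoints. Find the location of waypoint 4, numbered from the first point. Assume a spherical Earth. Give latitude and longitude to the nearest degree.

≈ lat 5°N, lon 126°W

Convert each endpoint to a unit vector on the sphere (x = cos φ cos λ, y = cos φ sin λ, z = sin φ).
The central angle between the endpoints is δ = arccos(p₁·p₂) ≈ 1.747 rad (100.1°).
Interpolate at f = 4/8 with slerp weights a = sin((1−f)δ)/sin δ ≈ 0.779, b = sin(fδ)/sin δ ≈ 0.779.
p = a·p₁ + b·p₂ ≈ (-0.587, -0.804, 0.093); φ = arcsin(p_z) ≈ 5.33°, λ = atan2(p_y, p_x) ≈ -126.11°.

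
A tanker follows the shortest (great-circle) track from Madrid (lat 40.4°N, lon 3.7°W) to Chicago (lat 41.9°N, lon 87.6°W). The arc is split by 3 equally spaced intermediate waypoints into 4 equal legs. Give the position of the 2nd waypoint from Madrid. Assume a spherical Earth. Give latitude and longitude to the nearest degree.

≈ lat 50°N, lon 45°W

The haversine formula gives a central angle δ ≈ 1.055 rad (60.5°) between the endpoints.
Interpolate at f = 2/4 with slerp weights a = sin((1−f)δ)/sin δ ≈ 0.579, b = sin(fδ)/sin δ ≈ 0.579.
p = a·p₁ + b·p₂ ≈ (0.458, -0.459, 0.762); φ = arcsin(p_z) ≈ 49.60°, λ = atan2(p_y, p_x) ≈ -45.06°.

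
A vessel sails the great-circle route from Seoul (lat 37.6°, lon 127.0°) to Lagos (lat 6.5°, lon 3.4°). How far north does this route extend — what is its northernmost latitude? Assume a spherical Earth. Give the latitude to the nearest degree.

The great circle lies in the plane with unit normal n̂ = (p₁ × p₂)/|p₁ × p₂|.
Here n̂_z ≈ -0.705; the vertex latitude is φ_max = arccos|n̂_z| ≈ 45.2°.

≈ 45°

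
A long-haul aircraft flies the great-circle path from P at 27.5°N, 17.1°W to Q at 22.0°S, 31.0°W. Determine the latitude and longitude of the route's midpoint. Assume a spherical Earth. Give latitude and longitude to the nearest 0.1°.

The haversine formula gives a central angle δ ≈ 0.895 rad (51.3°) between the endpoints.
Interpolate at f = 1/2 with slerp weights a = sin((1−f)δ)/sin δ ≈ 0.555, b = sin(fδ)/sin δ ≈ 0.555.
p = a·p₁ + b·p₂ ≈ (0.911, -0.410, 0.048); φ = arcsin(p_z) ≈ 2.77°, λ = atan2(p_y, p_x) ≈ -24.20°.

≈ 2.8°N, 24.2°W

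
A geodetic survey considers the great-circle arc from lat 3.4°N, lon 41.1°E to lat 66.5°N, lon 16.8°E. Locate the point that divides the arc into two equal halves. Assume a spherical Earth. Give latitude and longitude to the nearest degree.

Convert each endpoint to a unit vector on the sphere (x = cos φ cos λ, y = cos φ sin λ, z = sin φ).
The central angle between the endpoints is δ = arccos(p₁·p₂) ≈ 1.140 rad (65.3°).
Interpolate at f = 1/2 with slerp weights a = sin((1−f)δ)/sin δ ≈ 0.594, b = sin(fδ)/sin δ ≈ 0.594.
p = a·p₁ + b·p₂ ≈ (0.674, 0.458, 0.580); φ = arcsin(p_z) ≈ 35.45°, λ = atan2(p_y, p_x) ≈ 34.23°.

≈ lat 35°N, lon 34°E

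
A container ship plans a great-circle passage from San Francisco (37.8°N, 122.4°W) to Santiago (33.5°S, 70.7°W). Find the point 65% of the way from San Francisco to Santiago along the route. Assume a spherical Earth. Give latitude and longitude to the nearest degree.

≈ 9°S, 89°W

Convert each endpoint to a unit vector on the sphere (x = cos φ cos λ, y = cos φ sin λ, z = sin φ).
The central angle between the endpoints is δ = arccos(p₁·p₂) ≈ 1.501 rad (86.0°).
Interpolate at f = 0.65 with slerp weights a = sin((1−f)δ)/sin δ ≈ 0.503, b = sin(fδ)/sin δ ≈ 0.830.
p = a·p₁ + b·p₂ ≈ (0.016, -0.989, -0.150); φ = arcsin(p_z) ≈ -8.63°, λ = atan2(p_y, p_x) ≈ -89.08°.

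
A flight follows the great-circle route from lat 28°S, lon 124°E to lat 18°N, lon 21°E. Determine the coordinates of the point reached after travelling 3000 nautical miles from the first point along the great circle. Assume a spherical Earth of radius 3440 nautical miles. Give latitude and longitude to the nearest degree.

≈ lat 10°S, lon 74°E

Write both endpoints as unit vectors p₁, p₂ with components (cos φ cos λ, cos φ sin λ, sin φ).
The central angle between the endpoints is δ = arccos(p₁·p₂) ≈ 1.911 rad (109.5°). The total great-circle distance is δ·R ≈ 1.911 × 3440 ≈ 6575 nmi, so the target fraction is f = 3000/6575 ≈ 0.456.
Interpolate at f ≈ 0.456 with slerp weights a = sin((1−f)δ)/sin δ ≈ 0.915, b = sin(fδ)/sin δ ≈ 0.812.
p = a·p₁ + b·p₂ ≈ (0.270, 0.946, -0.178); φ = arcsin(p_z) ≈ -10.27°, λ = atan2(p_y, p_x) ≈ 74.09°.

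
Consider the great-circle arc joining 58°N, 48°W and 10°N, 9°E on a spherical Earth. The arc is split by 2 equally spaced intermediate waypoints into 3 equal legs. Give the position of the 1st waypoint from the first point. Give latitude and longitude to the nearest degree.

Convert each endpoint to a unit vector on the sphere (x = cos φ cos λ, y = cos φ sin λ, z = sin φ).
The central angle between the endpoints is δ = arccos(p₁·p₂) ≈ 1.125 rad (64.4°).
Interpolate at f = 1/3 with slerp weights a = sin((1−f)δ)/sin δ ≈ 0.755, b = sin(fδ)/sin δ ≈ 0.406.
p = a·p₁ + b·p₂ ≈ (0.663, -0.235, 0.711); φ = arcsin(p_z) ≈ 45.33°, λ = atan2(p_y, p_x) ≈ -19.52°.

≈ 45°N, 20°W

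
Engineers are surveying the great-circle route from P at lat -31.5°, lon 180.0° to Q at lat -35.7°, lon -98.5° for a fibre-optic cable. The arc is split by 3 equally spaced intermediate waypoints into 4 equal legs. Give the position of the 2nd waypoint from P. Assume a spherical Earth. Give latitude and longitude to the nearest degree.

≈ lat -41°, lon -140°

Write both endpoints as unit vectors p₁, p₂ with components (cos φ cos λ, cos φ sin λ, sin φ).
The central angle between the endpoints is δ = arccos(p₁·p₂) ≈ 1.151 rad (66.0°).
Interpolate at f = 2/4 with slerp weights a = sin((1−f)δ)/sin δ ≈ 0.596, b = sin(fδ)/sin δ ≈ 0.596.
p = a·p₁ + b·p₂ ≈ (-0.580, -0.479, -0.659); φ = arcsin(p_z) ≈ -41.25°, λ = atan2(p_y, p_x) ≈ -140.45°.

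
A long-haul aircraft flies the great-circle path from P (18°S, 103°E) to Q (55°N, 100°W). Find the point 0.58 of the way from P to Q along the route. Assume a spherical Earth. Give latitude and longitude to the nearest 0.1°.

≈ (56.3°N, 140.4°E)

Convert each endpoint to a unit vector on the sphere (x = cos φ cos λ, y = cos φ sin λ, z = sin φ).
The central angle between the endpoints is δ = arccos(p₁·p₂) ≈ 2.427 rad (139.0°).
Interpolate at f = 0.58 with slerp weights a = sin((1−f)δ)/sin δ ≈ 1.300, b = sin(fδ)/sin δ ≈ 1.505.
p = a·p₁ + b·p₂ ≈ (-0.428, 0.354, 0.832); φ = arcsin(p_z) ≈ 56.27°, λ = atan2(p_y, p_x) ≈ 140.41°.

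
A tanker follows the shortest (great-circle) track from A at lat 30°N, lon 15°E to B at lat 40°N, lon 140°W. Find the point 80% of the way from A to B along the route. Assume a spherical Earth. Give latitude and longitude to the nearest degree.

Write both endpoints as unit vectors p₁, p₂ with components (cos φ cos λ, cos φ sin λ, sin φ).
The central angle between the endpoints is δ = arccos(p₁·p₂) ≈ 1.854 rad (106.3°).
Interpolate at f = 0.80 with slerp weights a = sin((1−f)δ)/sin δ ≈ 0.378, b = sin(fδ)/sin δ ≈ 1.038.
p = a·p₁ + b·p₂ ≈ (-0.293, -0.426, 0.856); φ = arcsin(p_z) ≈ 58.84°, λ = atan2(p_y, p_x) ≈ -124.51°.

≈ lat 59°N, lon 125°W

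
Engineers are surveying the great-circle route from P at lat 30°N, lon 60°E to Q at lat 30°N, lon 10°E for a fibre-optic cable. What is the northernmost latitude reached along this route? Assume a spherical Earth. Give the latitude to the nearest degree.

The great circle lies in the plane with unit normal n̂ = (p₁ × p₂)/|p₁ × p₂|.
Here n̂_z ≈ -0.843; the vertex latitude is φ_max = arccos|n̂_z| ≈ 32.5°.
Check via Clairaut: cos φ_max = |cos φ₁| · sin C = cos(30.0°)·sin(76.9°) ≈ 0.843, again giving ≈ 32.5°.

≈ 32°N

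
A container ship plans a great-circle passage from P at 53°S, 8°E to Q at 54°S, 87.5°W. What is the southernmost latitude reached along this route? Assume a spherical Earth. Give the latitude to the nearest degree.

The great circle lies in the plane with unit normal n̂ = (p₁ × p₂)/|p₁ × p₂|.
Here n̂_z ≈ -0.445; the vertex latitude is φ_max = arccos|n̂_z| ≈ 63.6°.

≈ 64°S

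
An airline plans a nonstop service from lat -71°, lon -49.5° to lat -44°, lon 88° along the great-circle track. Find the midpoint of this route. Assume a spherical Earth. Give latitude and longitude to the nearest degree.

The haversine formula gives a central angle δ ≈ 1.065 rad (61.0°) between the endpoints.
Interpolate at f = 1/2 with slerp weights a = sin((1−f)δ)/sin δ ≈ 0.580, b = sin(fδ)/sin δ ≈ 0.580.
p = a·p₁ + b·p₂ ≈ (0.137, 0.274, -0.952); φ = arcsin(p_z) ≈ -72.18°, λ = atan2(p_y, p_x) ≈ 63.35°.

≈ lat -72°, lon 63°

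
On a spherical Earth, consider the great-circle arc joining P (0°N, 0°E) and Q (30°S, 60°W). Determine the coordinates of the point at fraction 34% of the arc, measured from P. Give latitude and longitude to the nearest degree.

≈ (12°S, 18°W)

Convert each endpoint to a unit vector on the sphere (x = cos φ cos λ, y = cos φ sin λ, z = sin φ).
The central angle between the endpoints is δ = arccos(p₁·p₂) ≈ 1.123 rad (64.3°).
Interpolate at f = 0.34 with slerp weights a = sin((1−f)δ)/sin δ ≈ 0.749, b = sin(fδ)/sin δ ≈ 0.413.
p = a·p₁ + b·p₂ ≈ (0.928, -0.310, -0.207); φ = arcsin(p_z) ≈ -11.93°, λ = atan2(p_y, p_x) ≈ -18.47°.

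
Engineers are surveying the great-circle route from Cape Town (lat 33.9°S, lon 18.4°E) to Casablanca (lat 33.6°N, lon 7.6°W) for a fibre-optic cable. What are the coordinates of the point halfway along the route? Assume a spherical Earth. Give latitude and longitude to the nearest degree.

≈ lat 0°N, lon 5°E

From cos δ = sin φ₁ sin φ₂ + cos φ₁ cos φ₂ cos Δλ, the central angle is δ ≈ 1.253 rad (71.8°).
Interpolate at f = 1/2 with slerp weights a = sin((1−f)δ)/sin δ ≈ 0.617, b = sin(fδ)/sin δ ≈ 0.617.
p = a·p₁ + b·p₂ ≈ (0.996, 0.094, -0.003); φ = arcsin(p_z) ≈ -0.15°, λ = atan2(p_y, p_x) ≈ 5.38°.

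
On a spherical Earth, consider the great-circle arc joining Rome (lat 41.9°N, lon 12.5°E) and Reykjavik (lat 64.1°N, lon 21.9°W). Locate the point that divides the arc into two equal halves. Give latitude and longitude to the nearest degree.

Convert each endpoint to a unit vector on the sphere (x = cos φ cos λ, y = cos φ sin λ, z = sin φ).
The central angle between the endpoints is δ = arccos(p₁·p₂) ≈ 0.518 rad (29.7°).
Interpolate at f = 1/2 with slerp weights a = sin((1−f)δ)/sin δ ≈ 0.517, b = sin(fδ)/sin δ ≈ 0.517.
p = a·p₁ + b·p₂ ≈ (0.585, -0.001, 0.811); φ = arcsin(p_z) ≈ 54.16°, λ = atan2(p_y, p_x) ≈ -0.09°.

≈ lat 54°N, lon 0°E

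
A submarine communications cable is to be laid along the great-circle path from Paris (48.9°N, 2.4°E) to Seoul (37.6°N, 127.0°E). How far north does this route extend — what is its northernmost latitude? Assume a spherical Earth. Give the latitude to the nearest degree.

≈ 64°N

The great circle lies in the plane with unit normal n̂ = (p₁ × p₂)/|p₁ × p₂|.
Here n̂_z ≈ +0.435; the vertex latitude is φ_max = arccos|n̂_z| ≈ 64.2°.
Check via Clairaut: cos φ_max = |cos φ₁| · sin C = cos(48.9°)·sin(41.4°) ≈ 0.435, again giving ≈ 64.2°.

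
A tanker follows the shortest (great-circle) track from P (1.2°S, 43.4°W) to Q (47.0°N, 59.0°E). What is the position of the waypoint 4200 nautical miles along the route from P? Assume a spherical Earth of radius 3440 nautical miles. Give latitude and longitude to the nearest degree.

The haversine formula gives a central angle δ ≈ 1.733 rad (99.3°) between the endpoints. The total great-circle distance is δ·R ≈ 1.733 × 3440 ≈ 5962 nmi, so the target fraction is f = 4200/5962 ≈ 0.704.
Interpolate at f ≈ 0.704 with slerp weights a = sin((1−f)δ)/sin δ ≈ 0.497, b = sin(fδ)/sin δ ≈ 0.952.
p = a·p₁ + b·p₂ ≈ (0.695, 0.215, 0.686); φ = arcsin(p_z) ≈ 43.30°, λ = atan2(p_y, p_x) ≈ 17.21°.

≈ (43°N, 17°E)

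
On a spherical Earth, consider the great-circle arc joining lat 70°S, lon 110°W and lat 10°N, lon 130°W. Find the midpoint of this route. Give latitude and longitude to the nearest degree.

Write both endpoints as unit vectors p₁, p₂ with components (cos φ cos λ, cos φ sin λ, sin φ).
The central angle between the endpoints is δ = arccos(p₁·p₂) ≈ 1.417 rad (81.2°).
Interpolate at f = 1/2 with slerp weights a = sin((1−f)δ)/sin δ ≈ 0.658, b = sin(fδ)/sin δ ≈ 0.658.
p = a·p₁ + b·p₂ ≈ (-0.494, -0.708, -0.504); φ = arcsin(p_z) ≈ -30.29°, λ = atan2(p_y, p_x) ≈ -124.88°.

≈ lat 30°S, lon 125°W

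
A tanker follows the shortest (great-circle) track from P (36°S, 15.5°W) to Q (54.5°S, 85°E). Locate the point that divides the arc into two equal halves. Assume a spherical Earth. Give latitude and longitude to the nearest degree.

≈ (57°S, 24°E)

The haversine formula gives a central angle δ ≈ 1.167 rad (66.9°) between the endpoints.
Interpolate at f = 1/2 with slerp weights a = sin((1−f)δ)/sin δ ≈ 0.599, b = sin(fδ)/sin δ ≈ 0.599.
p = a·p₁ + b·p₂ ≈ (0.497, 0.217, -0.840); φ = arcsin(p_z) ≈ -57.13°, λ = atan2(p_y, p_x) ≈ 23.58°.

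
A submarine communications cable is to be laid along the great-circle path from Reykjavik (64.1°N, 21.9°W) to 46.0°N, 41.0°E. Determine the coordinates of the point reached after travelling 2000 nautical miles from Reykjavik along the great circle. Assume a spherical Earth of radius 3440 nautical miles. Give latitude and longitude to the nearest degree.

Write both endpoints as unit vectors p₁, p₂ with components (cos φ cos λ, cos φ sin λ, sin φ).
The central angle between the endpoints is δ = arccos(p₁·p₂) ≈ 0.668 rad (38.3°). The total great-circle distance is δ·R ≈ 0.668 × 3440 ≈ 2297 nmi, so the target fraction is f = 2000/2297 ≈ 0.871.
Interpolate at f ≈ 0.871 with slerp weights a = sin((1−f)δ)/sin δ ≈ 0.139, b = sin(fδ)/sin δ ≈ 0.887.
p = a·p₁ + b·p₂ ≈ (0.521, 0.382, 0.763); φ = arcsin(p_z) ≈ 49.75°, λ = atan2(p_y, p_x) ≈ 36.20°.

≈ 50°N, 36°E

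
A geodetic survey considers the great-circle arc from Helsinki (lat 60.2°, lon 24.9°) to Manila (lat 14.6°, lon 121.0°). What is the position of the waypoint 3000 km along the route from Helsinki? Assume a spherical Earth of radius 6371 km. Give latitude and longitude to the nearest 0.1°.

Write both endpoints as unit vectors p₁, p₂ with components (cos φ cos λ, cos φ sin λ, sin φ).
The central angle between the endpoints is δ = arccos(p₁·p₂) ≈ 1.402 rad (80.3°). The total great-circle distance is δ·R ≈ 1.402 × 6371 ≈ 8934 km, so the target fraction is f = 3000/8934 ≈ 0.336.
Interpolate at f ≈ 0.336 with slerp weights a = sin((1−f)δ)/sin δ ≈ 0.814, b = sin(fδ)/sin δ ≈ 0.460.
p = a·p₁ + b·p₂ ≈ (0.138, 0.552, 0.822); φ = arcsin(p_z) ≈ 55.32°, λ = atan2(p_y, p_x) ≈ 76.01°.

≈ lat 55.3°, lon 76.0°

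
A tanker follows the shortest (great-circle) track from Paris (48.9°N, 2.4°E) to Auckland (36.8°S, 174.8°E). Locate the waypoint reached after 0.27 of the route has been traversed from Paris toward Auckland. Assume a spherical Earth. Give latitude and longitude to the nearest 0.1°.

The haversine formula gives a central angle δ ≈ 2.909 rad (166.7°) between the endpoints.
Interpolate at f = 0.27 with slerp weights a = sin((1−f)δ)/sin δ ≈ 3.698, b = sin(fδ)/sin δ ≈ 3.073.
p = a·p₁ + b·p₂ ≈ (-0.022, 0.325, 0.946); φ = arcsin(p_z) ≈ 71.00°, λ = atan2(p_y, p_x) ≈ 93.87°.

≈ 71.0°N, 93.9°E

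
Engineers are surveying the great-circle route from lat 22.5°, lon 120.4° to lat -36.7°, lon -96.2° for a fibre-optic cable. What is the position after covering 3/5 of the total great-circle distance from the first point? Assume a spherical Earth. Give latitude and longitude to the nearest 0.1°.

≈ lat -28.6°, lon -166.2°

Write both endpoints as unit vectors p₁, p₂ with components (cos φ cos λ, cos φ sin λ, sin φ).
The central angle between the endpoints is δ = arccos(p₁·p₂) ≈ 2.538 rad (145.4°).
Interpolate at f = 3/5 with slerp weights a = sin((1−f)δ)/sin δ ≈ 1.497, b = sin(fδ)/sin δ ≈ 1.760.
p = a·p₁ + b·p₂ ≈ (-0.852, -0.210, -0.479); φ = arcsin(p_z) ≈ -28.62°, λ = atan2(p_y, p_x) ≈ -166.16°.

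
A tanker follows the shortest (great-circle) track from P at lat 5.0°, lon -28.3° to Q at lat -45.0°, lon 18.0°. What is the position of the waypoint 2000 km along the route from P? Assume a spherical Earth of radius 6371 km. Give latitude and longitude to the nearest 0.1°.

From cos δ = sin φ₁ sin φ₂ + cos φ₁ cos φ₂ cos Δλ, the central angle is δ ≈ 1.132 rad (64.8°). The total great-circle distance is δ·R ≈ 1.132 × 6371 ≈ 7211 km, so the target fraction is f = 2000/7211 ≈ 0.277.
Interpolate at f ≈ 0.277 with slerp weights a = sin((1−f)δ)/sin δ ≈ 0.806, b = sin(fδ)/sin δ ≈ 0.341.
p = a·p₁ + b·p₂ ≈ (0.936, -0.306, -0.171); φ = arcsin(p_z) ≈ -9.84°, λ = atan2(p_y, p_x) ≈ -18.10°.

≈ lat -9.8°, lon -18.1°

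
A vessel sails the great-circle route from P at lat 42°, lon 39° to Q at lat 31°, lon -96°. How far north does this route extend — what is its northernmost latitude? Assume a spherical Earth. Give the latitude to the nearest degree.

≈ 63°

The great circle lies in the plane with unit normal n̂ = (p₁ × p₂)/|p₁ × p₂|.
Here n̂_z ≈ -0.453; the vertex latitude is φ_max = arccos|n̂_z| ≈ 63.1°.
Check via Clairaut: cos φ_max = |cos φ₁| · sin C = cos(42.0°)·sin(37.6°) ≈ 0.453, again giving ≈ 63.1°.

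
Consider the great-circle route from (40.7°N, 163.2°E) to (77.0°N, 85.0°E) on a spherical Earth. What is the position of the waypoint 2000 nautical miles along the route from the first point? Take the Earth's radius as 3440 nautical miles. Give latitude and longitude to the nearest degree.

The haversine formula gives a central angle δ ≈ 0.836 rad (47.9°) between the endpoints. The total great-circle distance is δ·R ≈ 0.836 × 3440 ≈ 2877 nmi, so the target fraction is f = 2000/2877 ≈ 0.695.
Interpolate at f ≈ 0.695 with slerp weights a = sin((1−f)δ)/sin δ ≈ 0.340, b = sin(fδ)/sin δ ≈ 0.740.
p = a·p₁ + b·p₂ ≈ (-0.232, 0.240, 0.943); φ = arcsin(p_z) ≈ 70.49°, λ = atan2(p_y, p_x) ≈ 134.00°.

≈ (70°N, 134°E)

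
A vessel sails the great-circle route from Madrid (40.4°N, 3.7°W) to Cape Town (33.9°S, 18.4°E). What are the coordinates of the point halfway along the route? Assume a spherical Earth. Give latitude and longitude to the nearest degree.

Convert each endpoint to a unit vector on the sphere (x = cos φ cos λ, y = cos φ sin λ, z = sin φ).
The central angle between the endpoints is δ = arccos(p₁·p₂) ≈ 1.345 rad (77.0°).
Interpolate at f = 1/2 with slerp weights a = sin((1−f)δ)/sin δ ≈ 0.639, b = sin(fδ)/sin δ ≈ 0.639.
p = a·p₁ + b·p₂ ≈ (0.989, 0.136, 0.058); φ = arcsin(p_z) ≈ 3.31°, λ = atan2(p_y, p_x) ≈ 7.83°.

≈ 3°N, 8°E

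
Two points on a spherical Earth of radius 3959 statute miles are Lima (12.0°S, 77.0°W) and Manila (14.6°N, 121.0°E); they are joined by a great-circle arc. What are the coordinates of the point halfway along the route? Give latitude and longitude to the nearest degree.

≈ 8°N, 156°W

Write both endpoints as unit vectors p₁, p₂ with components (cos φ cos λ, cos φ sin λ, sin φ).
The central angle between the endpoints is δ = arccos(p₁·p₂) ≈ 2.833 rad (162.3°).
Interpolate at f = 1/2 with slerp weights a = sin((1−f)δ)/sin δ ≈ 3.249, b = sin(fδ)/sin δ ≈ 3.249.
p = a·p₁ + b·p₂ ≈ (-0.905, -0.402, 0.143); φ = arcsin(p_z) ≈ 8.25°, λ = atan2(p_y, p_x) ≈ -156.06°.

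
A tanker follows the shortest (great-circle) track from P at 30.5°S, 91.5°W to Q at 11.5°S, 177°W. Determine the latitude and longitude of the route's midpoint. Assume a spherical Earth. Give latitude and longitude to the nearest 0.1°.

The haversine formula gives a central angle δ ≈ 1.403 rad (80.4°) between the endpoints.
Interpolate at f = 1/2 with slerp weights a = sin((1−f)δ)/sin δ ≈ 0.654, b = sin(fδ)/sin δ ≈ 0.654.
p = a·p₁ + b·p₂ ≈ (-0.655, -0.597, -0.463); φ = arcsin(p_z) ≈ -27.56°, λ = atan2(p_y, p_x) ≈ -137.65°.

≈ 27.6°S, 137.6°W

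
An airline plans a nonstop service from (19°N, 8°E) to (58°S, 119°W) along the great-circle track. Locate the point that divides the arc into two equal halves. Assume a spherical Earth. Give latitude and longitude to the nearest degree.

≈ (35°S, 26°W)

Convert each endpoint to a unit vector on the sphere (x = cos φ cos λ, y = cos φ sin λ, z = sin φ).
The central angle between the endpoints is δ = arccos(p₁·p₂) ≈ 2.187 rad (125.3°).
Interpolate at f = 1/2 with slerp weights a = sin((1−f)δ)/sin δ ≈ 1.088, b = sin(fδ)/sin δ ≈ 1.088.
p = a·p₁ + b·p₂ ≈ (0.739, -0.361, -0.568); φ = arcsin(p_z) ≈ -34.64°, λ = atan2(p_y, p_x) ≈ -26.04°.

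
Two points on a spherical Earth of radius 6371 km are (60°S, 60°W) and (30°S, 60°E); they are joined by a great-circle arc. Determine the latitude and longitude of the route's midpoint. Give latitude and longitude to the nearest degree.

≈ (61°S, 25°E)

Write both endpoints as unit vectors p₁, p₂ with components (cos φ cos λ, cos φ sin λ, sin φ).
The central angle between the endpoints is δ = arccos(p₁·p₂) ≈ 1.353 rad (77.5°).
Interpolate at f = 1/2 with slerp weights a = sin((1−f)δ)/sin δ ≈ 0.641, b = sin(fδ)/sin δ ≈ 0.641.
p = a·p₁ + b·p₂ ≈ (0.438, 0.203, -0.876); φ = arcsin(p_z) ≈ -61.14°, λ = atan2(p_y, p_x) ≈ 24.90°.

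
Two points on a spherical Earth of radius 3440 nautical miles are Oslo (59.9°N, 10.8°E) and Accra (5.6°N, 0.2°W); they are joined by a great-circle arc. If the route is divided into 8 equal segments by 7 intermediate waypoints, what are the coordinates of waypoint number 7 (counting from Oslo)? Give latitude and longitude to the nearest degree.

≈ (12°N, 1°E)

Write both endpoints as unit vectors p₁, p₂ with components (cos φ cos λ, cos φ sin λ, sin φ).
The central angle between the endpoints is δ = arccos(p₁·p₂) ≈ 0.959 rad (54.9°).
Interpolate at f = 7/8 with slerp weights a = sin((1−f)δ)/sin δ ≈ 0.146, b = sin(fδ)/sin δ ≈ 0.909.
p = a·p₁ + b·p₂ ≈ (0.977, 0.011, 0.215); φ = arcsin(p_z) ≈ 12.42°, λ = atan2(p_y, p_x) ≈ 0.62°.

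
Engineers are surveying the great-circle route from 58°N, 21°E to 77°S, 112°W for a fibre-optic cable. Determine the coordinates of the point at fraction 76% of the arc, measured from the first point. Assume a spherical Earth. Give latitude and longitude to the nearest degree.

≈ 56°S, 17°W

Convert each endpoint to a unit vector on the sphere (x = cos φ cos λ, y = cos φ sin λ, z = sin φ).
The central angle between the endpoints is δ = arccos(p₁·p₂) ≈ 2.708 rad (155.2°).
Interpolate at f = 0.76 with slerp weights a = sin((1−f)δ)/sin δ ≈ 1.442, b = sin(fδ)/sin δ ≈ 2.104.
p = a·p₁ + b·p₂ ≈ (0.536, -0.165, -0.828); φ = arcsin(p_z) ≈ -55.89°, λ = atan2(p_y, p_x) ≈ -17.13°.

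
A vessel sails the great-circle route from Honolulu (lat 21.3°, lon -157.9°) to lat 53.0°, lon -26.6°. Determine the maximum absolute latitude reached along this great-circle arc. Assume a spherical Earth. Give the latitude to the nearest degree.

≈ 65°

The great circle lies in the plane with unit normal n̂ = (p₁ × p₂)/|p₁ × p₂|.
Here n̂_z ≈ +0.423; the vertex latitude is φ_max = arccos|n̂_z| ≈ 65.0°.
Check via Clairaut: cos φ_max = |cos φ₁| · sin C = cos(21.3°)·sin(27.0°) ≈ 0.423, again giving ≈ 65.0°.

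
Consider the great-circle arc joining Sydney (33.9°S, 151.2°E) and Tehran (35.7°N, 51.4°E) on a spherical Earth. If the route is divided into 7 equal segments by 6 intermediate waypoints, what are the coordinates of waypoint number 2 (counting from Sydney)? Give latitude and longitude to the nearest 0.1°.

Convert each endpoint to a unit vector on the sphere (x = cos φ cos λ, y = cos φ sin λ, z = sin φ).
The central angle between the endpoints is δ = arccos(p₁·p₂) ≈ 2.027 rad (116.1°).
Interpolate at f = 2/7 with slerp weights a = sin((1−f)δ)/sin δ ≈ 1.105, b = sin(fδ)/sin δ ≈ 0.609.
p = a·p₁ + b·p₂ ≈ (-0.495, 0.829, -0.261); φ = arcsin(p_z) ≈ -15.12°, λ = atan2(p_y, p_x) ≈ 120.86°.

≈ (15.1°S, 120.9°E)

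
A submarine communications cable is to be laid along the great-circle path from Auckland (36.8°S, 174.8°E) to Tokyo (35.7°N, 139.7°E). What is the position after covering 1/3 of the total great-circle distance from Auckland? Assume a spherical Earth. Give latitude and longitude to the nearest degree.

Write both endpoints as unit vectors p₁, p₂ with components (cos φ cos λ, cos φ sin λ, sin φ).
The central angle between the endpoints is δ = arccos(p₁·p₂) ≈ 1.387 rad (79.5°).
Interpolate at f = 1/3 with slerp weights a = sin((1−f)δ)/sin δ ≈ 0.812, b = sin(fδ)/sin δ ≈ 0.454.
p = a·p₁ + b·p₂ ≈ (-0.929, 0.297, -0.222); φ = arcsin(p_z) ≈ -12.81°, λ = atan2(p_y, p_x) ≈ 162.25°.

≈ (13°S, 162°E)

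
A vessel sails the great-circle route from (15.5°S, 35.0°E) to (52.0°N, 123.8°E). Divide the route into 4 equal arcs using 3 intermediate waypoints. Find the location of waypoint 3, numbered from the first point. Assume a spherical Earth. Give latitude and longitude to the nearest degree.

Convert each endpoint to a unit vector on the sphere (x = cos φ cos λ, y = cos φ sin λ, z = sin φ).
The central angle between the endpoints is δ = arccos(p₁·p₂) ≈ 1.770 rad (101.4°).
Interpolate at f = 3/4 with slerp weights a = sin((1−f)δ)/sin δ ≈ 0.437, b = sin(fδ)/sin δ ≈ 0.990.
p = a·p₁ + b·p₂ ≈ (0.006, 0.748, 0.664); φ = arcsin(p_z) ≈ 41.57°, λ = atan2(p_y, p_x) ≈ 89.56°.

≈ (42°N, 90°E)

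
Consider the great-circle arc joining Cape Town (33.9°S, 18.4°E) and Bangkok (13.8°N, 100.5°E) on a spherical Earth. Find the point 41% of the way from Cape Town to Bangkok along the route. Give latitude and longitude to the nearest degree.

The haversine formula gives a central angle δ ≈ 1.593 rad (91.3°) between the endpoints.
Interpolate at f = 0.41 with slerp weights a = sin((1−f)δ)/sin δ ≈ 0.808, b = sin(fδ)/sin δ ≈ 0.608.
p = a·p₁ + b·p₂ ≈ (0.529, 0.792, -0.305); φ = arcsin(p_z) ≈ -17.79°, λ = atan2(p_y, p_x) ≈ 56.28°.

≈ 18°S, 56°E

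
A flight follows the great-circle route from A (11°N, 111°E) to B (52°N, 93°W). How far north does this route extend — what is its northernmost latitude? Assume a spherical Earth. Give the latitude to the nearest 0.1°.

The great circle lies in the plane with unit normal n̂ = (p₁ × p₂)/|p₁ × p₂|.
Here n̂_z ≈ +0.268; the vertex latitude is φ_max = arccos|n̂_z| ≈ 74.4°.
Check via Clairaut: cos φ_max = |cos φ₁| · sin C = cos(11.0°)·sin(15.9°) ≈ 0.268, again giving ≈ 74.4°.

≈ 74.4°N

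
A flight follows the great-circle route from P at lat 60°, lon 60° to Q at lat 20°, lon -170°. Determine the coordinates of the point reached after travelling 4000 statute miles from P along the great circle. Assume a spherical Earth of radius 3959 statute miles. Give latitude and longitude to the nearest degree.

Convert each endpoint to a unit vector on the sphere (x = cos φ cos λ, y = cos φ sin λ, z = sin φ).
The central angle between the endpoints is δ = arccos(p₁·p₂) ≈ 1.577 rad (90.3°). The total great-circle distance is δ·R ≈ 1.577 × 3959 ≈ 6242 mi, so the target fraction is f = 4000/6242 ≈ 0.641.
Interpolate at f ≈ 0.641 with slerp weights a = sin((1−f)δ)/sin δ ≈ 0.536, b = sin(fδ)/sin δ ≈ 0.847.
p = a·p₁ + b·p₂ ≈ (-0.650, 0.094, 0.754); φ = arcsin(p_z) ≈ 48.97°, λ = atan2(p_y, p_x) ≈ 171.76°.

≈ lat 49°, lon 172°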